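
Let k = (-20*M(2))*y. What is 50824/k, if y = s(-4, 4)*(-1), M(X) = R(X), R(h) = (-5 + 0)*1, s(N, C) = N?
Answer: 6353/50 ≈ 127.06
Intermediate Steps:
R(h) = -5 (R(h) = -5*1 = -5)
M(X) = -5
y = 4 (y = -4*(-1) = 4)
k = 400 (k = -20*(-5)*4 = 100*4 = 400)
50824/k = 50824/400 = 50824*(1/400) = 6353/50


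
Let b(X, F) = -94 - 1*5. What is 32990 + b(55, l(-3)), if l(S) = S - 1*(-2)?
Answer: 32891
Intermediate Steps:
l(S) = 2 + S (l(S) = S + 2 = 2 + S)
b(X, F) = -99 (b(X, F) = -94 - 5 = -99)
32990 + b(55, l(-3)) = 32990 - 99 = 32891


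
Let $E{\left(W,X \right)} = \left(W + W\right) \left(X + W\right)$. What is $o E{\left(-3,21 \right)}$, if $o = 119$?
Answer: $-12852$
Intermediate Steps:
$E{\left(W,X \right)} = 2 W \left(W + X\right)$
$o E{\left(-3,21 \right)} = 119 \cdot 2 \left(-3\right) \left(-3 + 21\right) = 119 \cdot 2 \left(-3\right) 18 = 119 \left(-108\right) = -12852$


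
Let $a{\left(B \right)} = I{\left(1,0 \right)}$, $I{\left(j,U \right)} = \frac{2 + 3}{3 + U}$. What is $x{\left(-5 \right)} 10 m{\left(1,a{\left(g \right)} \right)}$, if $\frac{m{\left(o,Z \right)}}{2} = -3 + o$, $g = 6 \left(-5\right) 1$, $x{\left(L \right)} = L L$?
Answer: $-1000$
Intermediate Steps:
$I{\left(j,U \right)} = \frac{5}{3 + U}$
$x{\left(L \right)} = L^{2}$
$g = -30$ ($g = \left(-30\right) 1 = -30$)
$a{\left(B \right)} = \frac{5}{3}$ ($a{\left(B \right)} = \frac{5}{3 + 0} = \frac{5}{3}$)
$m{\left(o,Z \right)} = -6 + 2 o$ ($m{\left(o,Z \right)} = 2 \left(-3 + o\right) = -6 + 2 o$)
$x{\left(-5 \right)} 10 m{\left(1,a{\left(g \right)} \right)} = \left(-5\right)^{2} \cdot 10 \left(-6 + 2 \cdot 1\right) = 25 \cdot 10 \left(-6 + 2\right) = 250 \left(-4\right) = -1000$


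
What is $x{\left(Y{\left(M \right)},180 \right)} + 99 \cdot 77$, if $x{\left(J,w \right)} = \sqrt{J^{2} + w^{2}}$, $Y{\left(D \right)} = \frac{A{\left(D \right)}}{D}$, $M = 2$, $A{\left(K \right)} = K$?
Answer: $7623 + \sqrt{32401} \approx 7803.0$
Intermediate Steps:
$Y{\left(D \right)} = 1$ ($Y{\left(D \right)} = \frac{D}{D} = 1$)
$x{\left(Y{\left(M \right)},180 \right)} + 99 \cdot 77 = \sqrt{1^{2} + 180^{2}} + 99 \cdot 77 = \sqrt{1 + 32400} + 7623 = \sqrt{32401} + 7623 = 7623 + \sqrt{32401}$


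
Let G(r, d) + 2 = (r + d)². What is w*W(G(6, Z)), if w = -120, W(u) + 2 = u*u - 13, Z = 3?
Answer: -747120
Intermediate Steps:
G(r, d) = -2 + (d + r)² (G(r, d) = -2 + (r + d)² = -2 + (d + r)²)
W(u) = -15 + u² (W(u) = -2 + (u*u - 13) = -2 + (u² - 13) = -2 + (-13 + u²) = -15 + u²)
w*W(G(6, Z)) = -120*(-15 + (-2 + (3 + 6)²)²) = -120*(-15 + (-2 + 9²)²) = -120*(-15 + (-2 + 81)²) = -120*(-15 + 79²) = -120*(-15 + 6241) = -120*6226 = -747120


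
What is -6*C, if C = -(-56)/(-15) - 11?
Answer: 442/5 ≈ 88.400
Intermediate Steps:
C = -221/15 (C = -(-56)*(-1)/15 - 11 = -7*8/15 - 11 = -56/15 - 11 = -221/15 ≈ -14.733)
-6*C = -6*(-221/15) = 442/5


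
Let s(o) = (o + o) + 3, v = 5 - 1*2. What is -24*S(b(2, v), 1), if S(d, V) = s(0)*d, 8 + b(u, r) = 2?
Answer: 432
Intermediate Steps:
v = 3 (v = 5 - 2 = 3)
s(o) = 3 + 2*o (s(o) = 2*o + 3 = 3 + 2*o)
b(u, r) = -6 (b(u, r) = -8 + 2 = -6)
S(d, V) = 3*d (S(d, V) = (3 + 2*0)*d = (3 + 0)*d = 3*d)
-24*S(b(2, v), 1) = -72*(-6) = -24*(-18) = 432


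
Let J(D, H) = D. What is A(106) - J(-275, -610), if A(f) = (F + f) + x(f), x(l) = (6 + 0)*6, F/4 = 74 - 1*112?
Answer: 265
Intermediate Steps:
F = -152 (F = 4*(74 - 1*112) = 4*(74 - 112) = 4*(-38) = -152)
x(l) = 36 (x(l) = 6*6 = 36)
A(f) = -116 + f (A(f) = (-152 + f) + 36 = -116 + f)
A(106) - J(-275, -610) = (-116 + 106) - 1*(-275) = -10 + 275 = 265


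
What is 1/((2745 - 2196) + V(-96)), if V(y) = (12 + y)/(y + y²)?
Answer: 760/417233 ≈ 0.0018215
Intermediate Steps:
V(y) = (12 + y)/(y + y²)
1/((2745 - 2196) + V(-96)) = 1/((2745 - 2196) + (12 - 96)/((-96)*(1 - 96))) = 1/(549 - 1/96*(-84)/(-95)) = 1/(549 - 1/96*(-1/95)*(-84)) = 1/(549 - 7/760) = 1/(417233/760) = 760/417233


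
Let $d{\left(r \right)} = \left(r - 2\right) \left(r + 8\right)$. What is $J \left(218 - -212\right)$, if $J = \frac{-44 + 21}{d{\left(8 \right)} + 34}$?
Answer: $- \frac{989}{13} \approx -76.077$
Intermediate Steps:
$d{\left(r \right)} = \left(-2 + r\right) \left(8 + r\right)$
$J = - \frac{23}{130}$ ($J = \frac{-44 + 21}{\left(-16 + 8^{2} + 6 \cdot 8\right) + 34} = - \frac{23}{\left(-16 + 64 + 48\right) + 34} = - \frac{23}{96 + 34} = - \frac{23}{130} \approx -0.17692$)
$J \left(218 - -212\right) = - \frac{23 \left(218 - -212\right)}{130} = - \frac{23 \left(218 + 212\right)}{130} = \left(- \frac{23}{130}\right) 430 = - \frac{989}{13}$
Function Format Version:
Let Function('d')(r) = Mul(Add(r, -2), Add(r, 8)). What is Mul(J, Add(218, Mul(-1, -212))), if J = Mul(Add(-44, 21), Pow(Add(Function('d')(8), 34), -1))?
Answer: Rational(-989, 13) ≈ -76.077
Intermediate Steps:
Function('d')(r) = Mul(Add(-2, r), Add(8, r))
J = Rational(-23, 130) (J = Mul(Add(-44, 21), Pow(Add(Add(-16, Pow(8, 2), Mul(6, 8)), 34), -1)) = Mul(-23, Pow(Add(Add(-16, 64, 48), 34), -1)) = Mul(-23, Pow(Add(96, 34), -1)) = Mul(-23, Pow(130, -1)) = Mul(-23, Rational(1, 130)) = Rational(-23, 130) ≈ -0.17692)
Mul(J, Add(218, Mul(-1, -212))) = Mul(Rational(-23, 130), Add(218, Mul(-1, -212))) = Mul(Rational(-23, 130), Add(218, 212)) = Mul(Rational(-23, 130), 430) = Rational(-989, 13)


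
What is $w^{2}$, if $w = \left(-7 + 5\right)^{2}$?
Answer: $16$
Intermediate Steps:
$w = 4$ ($w = \left(-2\right)^{2} = 4$)
$w^{2} = 4^{2} = 16$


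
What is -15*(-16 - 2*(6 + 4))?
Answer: 540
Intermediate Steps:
-15*(-16 - 2*(6 + 4)) = -15*(-16 - 2*10) = -15*(-16 - 20) = -15*(-36) = 540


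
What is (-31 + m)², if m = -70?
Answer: 10201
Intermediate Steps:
(-31 + m)² = (-31 - 70)² = (-101)² = 10201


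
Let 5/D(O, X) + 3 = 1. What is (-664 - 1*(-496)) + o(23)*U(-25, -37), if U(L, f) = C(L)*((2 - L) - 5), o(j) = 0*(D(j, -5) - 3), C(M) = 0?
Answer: -168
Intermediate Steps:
D(O, X) = -5/2 (D(O, X) = 5/(-3 + 1) = 5/(-2) = 5*(-1/2) = -5/2)
o(j) = 0 (o(j) = 0*(-5/2 - 3) = 0*(-11/2) = 0)
U(L, f) = 0 (U(L, f) = 0*((2 - L) - 5) = 0*(-3 - L) = 0)
(-664 - 1*(-496)) + o(23)*U(-25, -37) = (-664 - 1*(-496)) + 0*0 = (-664 + 496) + 0 = -168 + 0 = -168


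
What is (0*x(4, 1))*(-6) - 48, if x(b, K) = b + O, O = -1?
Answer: -48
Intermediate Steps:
x(b, K) = -1 + b (x(b, K) = b - 1 = -1 + b)
(0*x(4, 1))*(-6) - 48 = (0*(-1 + 4))*(-6) - 48 = (0*3)*(-6) - 48 = 0*(-6) - 48 = 0 - 48 = -48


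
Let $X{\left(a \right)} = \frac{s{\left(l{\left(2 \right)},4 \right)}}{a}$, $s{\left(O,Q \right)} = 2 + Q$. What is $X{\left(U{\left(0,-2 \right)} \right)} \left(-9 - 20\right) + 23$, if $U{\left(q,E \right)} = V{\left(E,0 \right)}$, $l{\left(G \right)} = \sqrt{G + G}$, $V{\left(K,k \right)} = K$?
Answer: $110$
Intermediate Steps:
$l{\left(G \right)} = \sqrt{2} \sqrt{G}$ ($l{\left(G \right)} = \sqrt{2 G} = \sqrt{2} \sqrt{G}$)
$U{\left(q,E \right)} = E$
$X{\left(a \right)} = \frac{6}{a}$ ($X{\left(a \right)} = \frac{2 + 4}{a} = \frac{6}{a}$)
$X{\left(U{\left(0,-2 \right)} \right)} \left(-9 - 20\right) + 23 = \frac{6}{-2} \left(-9 - 20\right) + 23 = 6 \left(- \frac{1}{2}\right) \left(-9 - 20\right) + 23 = \left(-3\right) \left(-29\right) + 23 = 87 + 23 = 110$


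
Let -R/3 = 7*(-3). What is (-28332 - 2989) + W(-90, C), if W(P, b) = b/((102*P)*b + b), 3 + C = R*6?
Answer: -287495460/9179 ≈ -31321.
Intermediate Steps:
R = 63 (R = -21*(-3) = -3*(-21) = 63)
C = 375 (C = -3 + 63*6 = -3 + 378 = 375)
W(P, b) = b/(b + 102*P*b) (W(P, b) = b/(102*P*b + b) = b/(b + 102*P*b))
(-28332 - 2989) + W(-90, C) = (-28332 - 2989) + 1/(1 + 102*(-90)) = -31321 + 1/(1 - 9180) = -31321 + 1/(-9179) = -31321 - 1/9179 = -287495460/9179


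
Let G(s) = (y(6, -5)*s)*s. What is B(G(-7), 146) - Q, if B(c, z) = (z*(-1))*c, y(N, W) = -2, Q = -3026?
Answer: 17334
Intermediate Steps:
G(s) = -2*s**2 (G(s) = (-2*s)*s = -2*s**2)
B(c, z) = -c*z (B(c, z) = (-z)*c = -c*z)
B(G(-7), 146) - Q = -1*(-2*(-7)**2)*146 - 1*(-3026) = -1*(-2*49)*146 + 3026 = -1*(-98)*146 + 3026 = 14308 + 3026 = 17334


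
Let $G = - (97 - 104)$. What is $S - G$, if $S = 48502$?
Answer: $48495$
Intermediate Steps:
$G = 7$ ($G = \left(-1\right) \left(-7\right) = 7$)
$S - G = 48502 - 7 = 48495$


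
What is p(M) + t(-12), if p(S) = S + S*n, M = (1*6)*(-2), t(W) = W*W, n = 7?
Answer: 48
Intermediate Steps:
t(W) = W**2
M = -12 (M = 6*(-2) = -12)
p(S) = 8*S (p(S) = S + S*7 = S + 7*S = 8*S)
p(M) + t(-12) = 8*(-12) + (-12)**2 = -96 + 144 = 48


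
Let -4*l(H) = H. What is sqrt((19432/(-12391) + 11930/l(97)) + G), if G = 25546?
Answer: sqrt(36191516828244586)/1201927 ≈ 158.28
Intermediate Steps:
l(H) = -H/4
sqrt((19432/(-12391) + 11930/l(97)) + G) = sqrt((19432/(-12391) + 11930/((-1/4*97))) + 25546) = sqrt((19432*(-1/12391) + 11930/(-97/4)) + 25546) = sqrt((-19432/12391 + 11930*(-4/97)) + 25546) = sqrt((-19432/12391 - 47720/97) + 25546) = sqrt(-593183424/1201927 + 25546) = sqrt(30111243718/1201927) = sqrt(36191516828244586)/1201927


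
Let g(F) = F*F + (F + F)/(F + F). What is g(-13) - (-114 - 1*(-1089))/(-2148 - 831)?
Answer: 169135/993 ≈ 170.33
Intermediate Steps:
g(F) = 1 + F² (g(F) = F² + (2*F)/((2*F)) = F² + (2*F)*(1/(2*F)) = F² + 1 = 1 + F²)
g(-13) - (-114 - 1*(-1089))/(-2148 - 831) = (1 + (-13)²) - (-114 - 1*(-1089))/(-2148 - 831) = (1 + 169) - (-114 + 1089)/(-2979) = 170 - 975*(-1)/2979 = 170 - 1*(-325/993) = 170 + 325/993 = 169135/993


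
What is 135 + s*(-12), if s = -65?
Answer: 915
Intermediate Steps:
135 + s*(-12) = 135 - 65*(-12) = 135 + 780 = 915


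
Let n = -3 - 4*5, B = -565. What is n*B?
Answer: 12995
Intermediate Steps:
n = -23 (n = -3 - 20 = -23)
n*B = -23*(-565) = 12995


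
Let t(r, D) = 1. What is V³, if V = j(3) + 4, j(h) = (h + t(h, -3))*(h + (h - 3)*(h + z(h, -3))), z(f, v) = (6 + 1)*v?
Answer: 4096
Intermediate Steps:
z(f, v) = 7*v
j(h) = (1 + h)*(h + (-21 + h)*(-3 + h)) (j(h) = (h + 1)*(h + (h - 3)*(h + 7*(-3))) = (1 + h)*(h + (-3 + h)*(h - 21)) = (1 + h)*(h + (-3 + h)*(-21 + h)) = (1 + h)*(h + (-21 + h)*(-3 + h)))
V = 16 (V = (63 + 3³ - 22*3² + 40*3) + 4 = (63 + 27 - 22*9 + 120) + 4 = (63 + 27 - 198 + 120) + 4 = 12 + 4 = 16)
V³ = 16³ = 4096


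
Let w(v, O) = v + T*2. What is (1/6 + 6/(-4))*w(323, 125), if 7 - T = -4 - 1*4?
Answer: -1412/3 ≈ -470.67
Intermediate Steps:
T = 15 (T = 7 - (-4 - 1*4) = 7 - (-4 - 4) = 7 - 1*(-8) = 7 + 8 = 15)
w(v, O) = 30 + v (w(v, O) = v + 15*2 = v + 30 = 30 + v)
(1/6 + 6/(-4))*w(323, 125) = (1/6 + 6/(-4))*(30 + 323) = (1*(⅙) + 6*(-¼))*353 = (⅙ - 3/2)*353 = -4/3*353 = -1412/3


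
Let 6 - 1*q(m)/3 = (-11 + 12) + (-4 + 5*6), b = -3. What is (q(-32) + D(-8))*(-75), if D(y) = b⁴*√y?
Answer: 4725 - 12150*I*√2 ≈ 4725.0 - 17183.0*I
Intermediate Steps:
D(y) = 81*√y (D(y) = (-3)⁴*√y = 81*√y)
q(m) = -63 (q(m) = 18 - 3*((-11 + 12) + (-4 + 5*6)) = 18 - 3*(1 + (-4 + 30)) = 18 - 3*(1 + 26) = 18 - 3*27 = 18 - 81 = -63)
(q(-32) + D(-8))*(-75) = (-63 + 81*√(-8))*(-75) = (-63 + 81*(2*I*√2))*(-75) = (-63 + 162*I*√2)*(-75) = 4725 - 12150*I*√2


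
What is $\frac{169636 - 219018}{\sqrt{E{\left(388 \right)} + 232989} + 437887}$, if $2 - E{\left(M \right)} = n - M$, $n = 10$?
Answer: $- \frac{10811867917}{95872395700} + \frac{24691 \sqrt{233369}}{95872395700} \approx -0.11265$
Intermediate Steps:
$E{\left(M \right)} = -8 + M$ ($E{\left(M \right)} = 2 - \left(10 - M\right) = 2 + \left(-10 + M\right) = -8 + M$)
$\frac{169636 - 219018}{\sqrt{E{\left(388 \right)} + 232989} + 437887} = \frac{169636 - 219018}{\sqrt{\left(-8 + 388\right) + 232989} + 437887} = - \frac{49382}{\sqrt{380 + 232989} + 437887} = - \frac{49382}{\sqrt{233369} + 437887} = - \frac{49382}{437887 + \sqrt{233369}}$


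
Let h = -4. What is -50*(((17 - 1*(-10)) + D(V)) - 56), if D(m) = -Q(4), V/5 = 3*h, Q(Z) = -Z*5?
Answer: 450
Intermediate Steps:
Q(Z) = -5*Z
V = -60 (V = 5*(3*(-4)) = 5*(-12) = -60)
D(m) = 20 (D(m) = -(-5)*4 = -1*(-20) = 20)
-50*(((17 - 1*(-10)) + D(V)) - 56) = -50*(((17 - 1*(-10)) + 20) - 56) = -50*(((17 + 10) + 20) - 56) = -50*((27 + 20) - 56) = -50*(47 - 56) = -50*(-9) = 450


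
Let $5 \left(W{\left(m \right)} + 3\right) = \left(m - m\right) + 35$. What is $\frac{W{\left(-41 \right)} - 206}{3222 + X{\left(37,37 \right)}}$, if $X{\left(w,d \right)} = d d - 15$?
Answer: $- \frac{101}{2288} \approx -0.044143$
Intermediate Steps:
$W{\left(m \right)} = 4$ ($W{\left(m \right)} = -3 + \frac{\left(m - m\right) + 35}{5} = -3 + \frac{0 + 35}{5} = -3 + \frac{1}{5} \cdot 35 = -3 + 7 = 4$)
$X{\left(w,d \right)} = -15 + d^{2}$ ($X{\left(w,d \right)} = d^{2} - 15 = -15 + d^{2}$)
$\frac{W{\left(-41 \right)} - 206}{3222 + X{\left(37,37 \right)}} = \frac{4 - 206}{3222 - \left(15 - 37^{2}\right)} = - \frac{202}{3222 + \left(-15 + 1369\right)} = - \frac{202}{3222 + 1354} = - \frac{202}{4576} = \left(-202\right) \frac{1}{4576} = - \frac{101}{2288}$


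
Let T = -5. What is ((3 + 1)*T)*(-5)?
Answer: 100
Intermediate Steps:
((3 + 1)*T)*(-5) = ((3 + 1)*(-5))*(-5) = (4*(-5))*(-5) = -20*(-5) = 100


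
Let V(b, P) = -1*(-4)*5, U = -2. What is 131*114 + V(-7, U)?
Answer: 14954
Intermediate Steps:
V(b, P) = 20 (V(b, P) = 4*5 = 20)
131*114 + V(-7, U) = 131*114 + 20 = 14934 + 20 = 14954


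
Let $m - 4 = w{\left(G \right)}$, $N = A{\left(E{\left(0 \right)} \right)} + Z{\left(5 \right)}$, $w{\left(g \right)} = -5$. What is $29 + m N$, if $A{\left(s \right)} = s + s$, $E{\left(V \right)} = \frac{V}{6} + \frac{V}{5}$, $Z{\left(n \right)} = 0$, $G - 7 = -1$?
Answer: $29$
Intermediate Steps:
$G = 6$ ($G = 7 - 1 = 6$)
$E{\left(V \right)} = \frac{11 V}{30}$ ($E{\left(V \right)} = V \frac{1}{6} + V \frac{1}{5} = \frac{V}{6} + \frac{V}{5} = \frac{11 V}{30}$)
$A{\left(s \right)} = 2 s$
$N = 0$ ($N = 2 \cdot \frac{11}{30} \cdot 0 + 0 = 2 \cdot 0 + 0 = 0 + 0 = 0$)
$m = -1$ ($m = 4 - 5 = -1$)
$29 + m N = 29 - 0 = 29 + 0 = 29$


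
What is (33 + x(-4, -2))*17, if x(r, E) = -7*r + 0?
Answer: 1037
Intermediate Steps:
x(r, E) = -7*r
(33 + x(-4, -2))*17 = (33 - 7*(-4))*17 = (33 + 28)*17 = 61*17 = 1037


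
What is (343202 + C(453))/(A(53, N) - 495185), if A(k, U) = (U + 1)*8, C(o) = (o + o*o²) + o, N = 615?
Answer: -93303785/490257 ≈ -190.32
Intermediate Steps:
C(o) = o³ + 2*o (C(o) = (o + o³) + o = o³ + 2*o)
A(k, U) = 8 + 8*U (A(k, U) = (1 + U)*8 = 8 + 8*U)
(343202 + C(453))/(A(53, N) - 495185) = (343202 + 453*(2 + 453²))/((8 + 8*615) - 495185) = (343202 + 453*(2 + 205209))/((8 + 4920) - 495185) = (343202 + 453*205211)/(4928 - 495185) = (343202 + 92960583)/(-490257) = 93303785*(-1/490257) = -93303785/490257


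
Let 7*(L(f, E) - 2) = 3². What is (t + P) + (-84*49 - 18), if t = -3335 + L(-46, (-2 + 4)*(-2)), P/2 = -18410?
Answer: -310000/7 ≈ -44286.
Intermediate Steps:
P = -36820 (P = 2*(-18410) = -36820)
L(f, E) = 23/7 (L(f, E) = 2 + (⅐)*3² = 2 + (⅐)*9 = 2 + 9/7 = 23/7)
t = -23322/7 (t = -3335 + 23/7 = -23322/7 ≈ -3331.7)
(t + P) + (-84*49 - 18) = (-23322/7 - 36820) + (-84*49 - 18) = -281062/7 + (-4116 - 18) = -281062/7 - 4134 = -310000/7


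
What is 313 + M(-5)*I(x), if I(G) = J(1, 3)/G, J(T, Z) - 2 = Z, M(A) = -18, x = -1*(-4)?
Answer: 581/2 ≈ 290.50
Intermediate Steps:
x = 4
J(T, Z) = 2 + Z
I(G) = 5/G (I(G) = (2 + 3)/G = 5/G)
313 + M(-5)*I(x) = 313 - 90/4 = 313 - 18*5/4 = 313 - 45/2 = 581/2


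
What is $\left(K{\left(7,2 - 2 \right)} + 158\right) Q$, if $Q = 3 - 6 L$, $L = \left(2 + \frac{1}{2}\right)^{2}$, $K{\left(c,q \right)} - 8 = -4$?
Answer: $-5589$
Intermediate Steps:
$K{\left(c,q \right)} = 4$ ($K{\left(c,q \right)} = 8 - 4 = 4$)
$L = \frac{25}{4}$ ($L = \left(2 + \frac{1}{2}\right)^{2} = \left(\frac{5}{2}\right)^{2} = \frac{25}{4} \approx 6.25$)
$Q = - \frac{69}{2}$ ($Q = 3 - \frac{75}{2} = - \frac{69}{2} \approx -34.5$)
$\left(K{\left(7,2 - 2 \right)} + 158\right) Q = \left(4 + 158\right) \left(- \frac{69}{2}\right) = 162 \left(- \frac{69}{2}\right) = -5589$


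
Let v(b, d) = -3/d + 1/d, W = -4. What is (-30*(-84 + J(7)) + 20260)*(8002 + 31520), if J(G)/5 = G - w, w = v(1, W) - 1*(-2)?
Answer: 873633810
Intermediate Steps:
v(b, d) = -2/d (v(b, d) = -3/d + 1/d = -2/d)
w = 5/2 (w = -2/(-4) - 1*(-2) = -2*(-1/4) + 2 = 1/2 + 2 = 5/2 ≈ 2.5000)
J(G) = -25/2 + 5*G (J(G) = 5*(G - 1*5/2) = 5*(G - 5/2) = 5*(-5/2 + G) = -25/2 + 5*G)
(-30*(-84 + J(7)) + 20260)*(8002 + 31520) = (-30*(-84 + (-25/2 + 5*7)) + 20260)*(8002 + 31520) = (-30*(-84 + (-25/2 + 35)) + 20260)*39522 = (-30*(-84 + 45/2) + 20260)*39522 = (-30*(-123/2) + 20260)*39522 = (1845 + 20260)*39522 = 22105*39522 = 873633810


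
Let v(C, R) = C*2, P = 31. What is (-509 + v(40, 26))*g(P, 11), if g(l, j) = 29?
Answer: -12441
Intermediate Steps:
v(C, R) = 2*C
(-509 + v(40, 26))*g(P, 11) = (-509 + 2*40)*29 = (-509 + 80)*29 = -429*29 = -12441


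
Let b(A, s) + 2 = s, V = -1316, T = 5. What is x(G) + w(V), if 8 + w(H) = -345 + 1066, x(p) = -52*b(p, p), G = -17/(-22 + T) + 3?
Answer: 609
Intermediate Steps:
b(A, s) = -2 + s
G = 4 (G = -17/(-22 + 5) + 3 = -17/(-17) + 3 = -1/17*(-17) + 3 = 1 + 3 = 4)
x(p) = 104 - 52*p (x(p) = -52*(-2 + p) = 104 - 52*p)
w(H) = 713 (w(H) = -8 + (-345 + 1066) = -8 + 721 = 713)
x(G) + w(V) = (104 - 52*4) + 713 = (104 - 208) + 713 = -104 + 713 = 609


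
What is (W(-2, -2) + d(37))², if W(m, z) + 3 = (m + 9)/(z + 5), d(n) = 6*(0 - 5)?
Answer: 8464/9 ≈ 940.44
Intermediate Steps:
d(n) = -30 (d(n) = 6*(-5) = -30)
W(m, z) = -3 + (9 + m)/(5 + z) (W(m, z) = -3 + (m + 9)/(z + 5) = -3 + (9 + m)/(5 + z))
(W(-2, -2) + d(37))² = ((-6 - 2 - 3*(-2))/(5 - 2) - 30)² = ((-6 - 2 + 6)/3 - 30)² = ((⅓)*(-2) - 30)² = (-⅔ - 30)² = (-92/3)² = 8464/9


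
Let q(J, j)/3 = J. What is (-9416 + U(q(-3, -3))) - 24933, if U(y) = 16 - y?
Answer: -34324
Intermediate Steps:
q(J, j) = 3*J
(-9416 + U(q(-3, -3))) - 24933 = (-9416 + (16 - 3*(-3))) - 24933 = (-9416 + (16 - 1*(-9))) - 24933 = (-9416 + (16 + 9)) - 24933 = (-9416 + 25) - 24933 = -9391 - 24933 = -34324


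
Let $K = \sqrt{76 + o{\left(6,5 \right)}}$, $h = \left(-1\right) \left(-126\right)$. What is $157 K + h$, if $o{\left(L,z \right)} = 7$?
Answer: $126 + 157 \sqrt{83} \approx 1556.3$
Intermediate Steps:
$h = 126$
$K = \sqrt{83}$ ($K = \sqrt{76 + 7} = \sqrt{83} \approx 9.1104$)
$157 K + h = 157 \sqrt{83} + 126 = 126 + 157 \sqrt{83}$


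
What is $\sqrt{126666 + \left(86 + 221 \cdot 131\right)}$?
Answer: $\sqrt{155703} \approx 394.59$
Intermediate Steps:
$\sqrt{126666 + \left(86 + 221 \cdot 131\right)} = \sqrt{126666 + \left(86 + 28951\right)} = \sqrt{126666 + 29037} = \sqrt{155703}$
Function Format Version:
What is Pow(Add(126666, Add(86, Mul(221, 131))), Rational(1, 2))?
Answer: Pow(155703, Rational(1, 2)) ≈ 394.59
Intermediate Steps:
Pow(Add(126666, Add(86, Mul(221, 131))), Rational(1, 2)) = Pow(Add(126666, Add(86, 28951)), Rational(1, 2)) = Pow(Add(126666, 29037), Rational(1, 2)) = Pow(155703, Rational(1, 2))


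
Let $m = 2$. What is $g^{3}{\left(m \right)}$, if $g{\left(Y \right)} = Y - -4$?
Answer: $216$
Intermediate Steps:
$g{\left(Y \right)} = 4 + Y$ ($g{\left(Y \right)} = Y + 4 = 4 + Y$)
$g^{3}{\left(m \right)} = \left(4 + 2\right)^{3} = 6^{3} = 216$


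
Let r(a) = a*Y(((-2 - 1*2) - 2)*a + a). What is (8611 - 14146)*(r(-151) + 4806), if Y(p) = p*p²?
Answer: 359695823590665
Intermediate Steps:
Y(p) = p³
r(a) = -125*a⁴ (r(a) = a*(((-2 - 1*2) - 2)*a + a)³ = a*(((-2 - 2) - 2)*a + a)³ = a*((-4 - 2)*a + a)³ = a*(-6*a + a)³ = a*(-5*a)³ = a*(-125*a³) = -125*a⁴)
(8611 - 14146)*(r(-151) + 4806) = (8611 - 14146)*(-125*(-151)⁴ + 4806) = -5535*(-125*519885601 + 4806) = -5535*(-64985700125 + 4806) = -5535*(-64985695319) = 359695823590665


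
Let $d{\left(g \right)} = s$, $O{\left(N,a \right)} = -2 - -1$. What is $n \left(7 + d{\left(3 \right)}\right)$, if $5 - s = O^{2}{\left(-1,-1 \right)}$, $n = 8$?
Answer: $88$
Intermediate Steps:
$O{\left(N,a \right)} = -1$ ($O{\left(N,a \right)} = -2 + 1 = -1$)
$s = 4$ ($s = 5 - \left(-1\right)^{2} = 5 - 1 = 4$)
$d{\left(g \right)} = 4$
$n \left(7 + d{\left(3 \right)}\right) = 8 \left(7 + 4\right) = 8 \cdot 11 = 88$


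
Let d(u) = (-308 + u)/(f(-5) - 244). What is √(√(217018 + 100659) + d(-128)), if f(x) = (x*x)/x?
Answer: √(108564 + 62001*√317677)/249 ≈ 23.778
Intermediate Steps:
f(x) = x (f(x) = x²/x = x)
d(u) = 308/249 - u/249 (d(u) = (-308 + u)/(-5 - 244) = (-308 + u)/(-249) = (-308 + u)*(-1/249) = 308/249 - u/249)
√(√(217018 + 100659) + d(-128)) = √(√(217018 + 100659) + (308/249 - 1/249*(-128))) = √(√317677 + (308/249 + 128/249)) = √(√317677 + 436/249) = √(436/249 + √317677)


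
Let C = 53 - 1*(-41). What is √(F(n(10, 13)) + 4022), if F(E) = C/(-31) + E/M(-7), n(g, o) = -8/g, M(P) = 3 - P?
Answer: √96553778/155 ≈ 63.395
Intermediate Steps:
C = 94 (C = 53 + 41 = 94)
F(E) = -94/31 + E/10 (F(E) = 94/(-31) + E/(3 - 1*(-7)) = 94*(-1/31) + E/(3 + 7) = -94/31 + E/10)
√(F(n(10, 13)) + 4022) = √((-94/31 + (-8/10)/10) + 4022) = √((-94/31 + (-8*⅒)/10) + 4022) = √((-94/31 + (⅒)*(-⅘)) + 4022) = √((-94/31 - 2/25) + 4022) = √(-2412/775 + 4022) = √(3114638/775) = √96553778/155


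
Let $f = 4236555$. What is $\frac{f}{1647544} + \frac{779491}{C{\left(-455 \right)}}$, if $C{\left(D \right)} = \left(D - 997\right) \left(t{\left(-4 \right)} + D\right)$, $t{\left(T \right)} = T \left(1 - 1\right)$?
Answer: $\frac{1020792036601}{272116604760} \approx 3.7513$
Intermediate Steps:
$t{\left(T \right)} = 0$ ($t{\left(T \right)} = T 0 = 0$)
$C{\left(D \right)} = D \left(-997 + D\right)$ ($C{\left(D \right)} = \left(D - 997\right) \left(0 + D\right) = \left(-997 + D\right) D = D \left(-997 + D\right)$)
$\frac{f}{1647544} + \frac{779491}{C{\left(-455 \right)}} = \frac{4236555}{1647544} + \frac{779491}{\left(-455\right) \left(-997 - 455\right)} = 4236555 \cdot \frac{1}{1647544} + \frac{779491}{\left(-455\right) \left(-1452\right)} = \frac{4236555}{1647544} + \frac{779491}{660660} = \frac{1020792036601}{272116604760}$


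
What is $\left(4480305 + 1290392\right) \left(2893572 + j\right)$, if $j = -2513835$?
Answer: $2191347166689$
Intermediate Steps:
$\left(4480305 + 1290392\right) \left(2893572 + j\right) = \left(4480305 + 1290392\right) \left(2893572 - 2513835\right) = 5770697 \cdot 379737 = 2191347166689$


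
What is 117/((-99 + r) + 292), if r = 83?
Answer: 39/92 ≈ 0.42391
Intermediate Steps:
117/((-99 + r) + 292) = 117/((-99 + 83) + 292) = 117/(-16 + 292) = 117/276 = 117*(1/276) = 39/92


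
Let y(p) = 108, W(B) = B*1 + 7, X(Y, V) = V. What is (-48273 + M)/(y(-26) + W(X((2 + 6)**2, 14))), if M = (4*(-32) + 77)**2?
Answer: -15224/43 ≈ -354.05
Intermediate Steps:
W(B) = 7 + B (W(B) = B + 7 = 7 + B)
M = 2601 (M = (-128 + 77)**2 = (-51)**2 = 2601)
(-48273 + M)/(y(-26) + W(X((2 + 6)**2, 14))) = (-48273 + 2601)/(108 + (7 + 14)) = -45672/(108 + 21) = -45672/129 = -45672*1/129 = -15224/43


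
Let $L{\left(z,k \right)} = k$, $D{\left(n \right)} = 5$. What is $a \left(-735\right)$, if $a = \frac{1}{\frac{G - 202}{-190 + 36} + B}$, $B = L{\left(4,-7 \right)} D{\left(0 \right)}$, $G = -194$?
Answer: $\frac{5145}{227} \approx 22.665$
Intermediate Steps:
$B = -35$ ($B = \left(-7\right) 5 = -35$)
$a = - \frac{7}{227}$ ($a = \frac{1}{\frac{-194 - 202}{-190 + 36} - 35} = \frac{1}{- \frac{396}{-154} - 35} = \frac{1}{\left(-396\right) \left(- \frac{1}{154}\right) - 35} = \frac{1}{\frac{18}{7} - 35} = \frac{1}{- \frac{227}{7}} = - \frac{7}{227} \approx -0.030837$)
$a \left(-735\right) = \left(- \frac{7}{227}\right) \left(-735\right) = \frac{5145}{227}$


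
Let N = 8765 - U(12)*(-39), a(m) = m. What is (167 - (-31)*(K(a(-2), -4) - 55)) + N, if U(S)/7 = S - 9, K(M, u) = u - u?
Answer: 8046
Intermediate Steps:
K(M, u) = 0
U(S) = -63 + 7*S (U(S) = 7*(S - 9) = 7*(-9 + S) = -63 + 7*S)
N = 9584 (N = 8765 - (-63 + 7*12)*(-39) = 8765 - (-63 + 84)*(-39) = 8765 - 21*(-39) = 8765 - 1*(-819) = 8765 + 819 = 9584)
(167 - (-31)*(K(a(-2), -4) - 55)) + N = (167 - (-31)*(0 - 55)) + 9584 = (167 - (-31)*(-55)) + 9584 = (167 - 1*1705) + 9584 = (167 - 1705) + 9584 = -1538 + 9584 = 8046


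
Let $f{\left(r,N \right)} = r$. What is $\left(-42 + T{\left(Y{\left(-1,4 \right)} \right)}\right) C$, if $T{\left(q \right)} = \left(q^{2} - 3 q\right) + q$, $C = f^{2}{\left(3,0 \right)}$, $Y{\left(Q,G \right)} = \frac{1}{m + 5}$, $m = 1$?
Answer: $- \frac{1523}{4} \approx -380.75$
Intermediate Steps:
$Y{\left(Q,G \right)} = \frac{1}{6}$ ($Y{\left(Q,G \right)} = \frac{1}{1 + 5} = \frac{1}{6}$)
$C = 9$ ($C = 3^{2} = 9$)
$T{\left(q \right)} = q^{2} - 2 q$
$\left(-42 + T{\left(Y{\left(-1,4 \right)} \right)}\right) C = \left(-42 + \frac{-2 + \frac{1}{6}}{6}\right) 9 = \left(-42 + \frac{1}{6} \left(- \frac{11}{6}\right)\right) 9 = \left(-42 - \frac{11}{36}\right) 9 = \left(- \frac{1523}{36}\right) 9 = - \frac{1523}{4}$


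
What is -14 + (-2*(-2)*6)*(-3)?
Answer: -86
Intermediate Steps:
-14 + (-2*(-2)*6)*(-3) = -14 + (4*6)*(-3) = -14 + 24*(-3) = -14 - 72 = -86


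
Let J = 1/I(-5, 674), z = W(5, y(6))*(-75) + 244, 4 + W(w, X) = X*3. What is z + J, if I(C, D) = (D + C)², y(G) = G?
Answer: -360734165/447561 ≈ -806.00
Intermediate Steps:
I(C, D) = (C + D)²
W(w, X) = -4 + 3*X (W(w, X) = -4 + X*3 = -4 + 3*X)
z = -806 (z = (-4 + 3*6)*(-75) + 244 = (-4 + 18)*(-75) + 244 = 14*(-75) + 244 = -1050 + 244 = -806)
J = 1/447561 (J = 1/((-5 + 674)²) = 1/(669²) = 1/447561 ≈ 2.2343e-6)
z + J = -806 + 1/447561 = -360734165/447561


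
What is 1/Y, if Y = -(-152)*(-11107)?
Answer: -1/1688264 ≈ -5.9232e-7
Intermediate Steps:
Y = -1688264 (Y = -152*11107 = -1688264)
1/Y = 1/(-1688264) = -1/1688264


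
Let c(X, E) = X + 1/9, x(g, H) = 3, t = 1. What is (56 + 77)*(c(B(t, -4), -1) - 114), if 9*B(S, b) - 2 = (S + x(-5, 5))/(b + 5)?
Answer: -135527/9 ≈ -15059.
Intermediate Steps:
B(S, b) = 2/9 + (3 + S)/(9*(5 + b)) (B(S, b) = 2/9 + ((S + 3)/(b + 5))/9 = 2/9 + ((3 + S)/(5 + b))/9 = 2/9 + (3 + S)/(9*(5 + b)))
c(X, E) = 1/9 + X (c(X, E) = X + 1/9 = 1/9 + X)
(56 + 77)*(c(B(t, -4), -1) - 114) = (56 + 77)*((1/9 + (13 + 1 + 2*(-4))/(9*(5 - 4))) - 114) = 133*((1/9 + (1/9)*(13 + 1 - 8)/1) - 114) = 133*((1/9 + (1/9)*1*6) - 114) = 133*((1/9 + 2/3) - 114) = 133*(7/9 - 114) = 133*(-1019/9) = -135527/9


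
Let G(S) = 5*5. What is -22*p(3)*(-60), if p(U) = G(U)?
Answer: 33000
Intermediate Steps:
G(S) = 25
p(U) = 25
-22*p(3)*(-60) = -22*25*(-60) = -550*(-60) = 33000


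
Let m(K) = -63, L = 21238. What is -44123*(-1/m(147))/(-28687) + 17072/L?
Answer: 2270784679/2741645277 ≈ 0.82826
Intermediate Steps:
-44123*(-1/m(147))/(-28687) + 17072/L = -44123/((-1*(-63)))/(-28687) + 17072/21238 = -44123/63*(-1/28687) + 17072*(1/21238) = -44123*1/63*(-1/28687) + 8536/10619 = -44123/63*(-1/28687) + 8536/10619 = 44123/1807281 + 8536/10619 = 2270784679/2741645277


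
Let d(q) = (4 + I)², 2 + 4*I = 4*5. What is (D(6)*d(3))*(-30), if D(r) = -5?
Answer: 21675/2 ≈ 10838.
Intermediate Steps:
I = 9/2 (I = -½ + (4*5)/4 = -½ + (¼)*20 = -½ + 5 = 9/2 ≈ 4.5000)
d(q) = 289/4 (d(q) = (4 + 9/2)² = (17/2)² = 289/4)
(D(6)*d(3))*(-30) = -5*289/4*(-30) = -1445/4*(-30) = 21675/2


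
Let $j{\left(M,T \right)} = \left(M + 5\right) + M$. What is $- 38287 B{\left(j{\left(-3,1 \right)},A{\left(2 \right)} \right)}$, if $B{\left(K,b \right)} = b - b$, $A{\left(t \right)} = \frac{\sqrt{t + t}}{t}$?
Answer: $0$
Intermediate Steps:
$j{\left(M,T \right)} = 5 + 2 M$ ($j{\left(M,T \right)} = \left(5 + M\right) + M = 5 + 2 M$)
$A{\left(t \right)} = \frac{\sqrt{2}}{\sqrt{t}}$ ($A{\left(t \right)} = \frac{\sqrt{2 t}}{t} = \frac{\sqrt{2} \sqrt{t}}{t} = \frac{\sqrt{2}}{\sqrt{t}}$)
$B{\left(K,b \right)} = 0$
$- 38287 B{\left(j{\left(-3,1 \right)},A{\left(2 \right)} \right)} = \left(-38287\right) 0 = 0$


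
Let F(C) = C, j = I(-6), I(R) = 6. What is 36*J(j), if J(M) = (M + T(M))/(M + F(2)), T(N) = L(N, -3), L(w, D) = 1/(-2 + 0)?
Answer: 99/4 ≈ 24.750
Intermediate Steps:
L(w, D) = -½ (L(w, D) = 1/(-2) = -½)
T(N) = -½
j = 6
J(M) = (-½ + M)/(2 + M) (J(M) = (M - ½)/(M + 2) = (-½ + M)/(2 + M))
36*J(j) = 36*((-½ + 6)/(2 + 6)) = 36*((11/2)/8) = 36*((⅛)*(11/2)) = 36*(11/16) = 99/4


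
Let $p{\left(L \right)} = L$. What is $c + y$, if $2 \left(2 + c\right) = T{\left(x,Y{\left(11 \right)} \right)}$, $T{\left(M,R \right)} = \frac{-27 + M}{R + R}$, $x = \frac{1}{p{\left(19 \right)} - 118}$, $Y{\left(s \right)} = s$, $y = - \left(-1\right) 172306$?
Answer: $\frac{375276775}{2178} \approx 1.723 \cdot 10^{5}$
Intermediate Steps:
$y = 172306$ ($y = \left(-1\right) \left(-172306\right) = 172306$)
$x = - \frac{1}{99}$ ($x = \frac{1}{19 - 118} = \frac{1}{-99} = - \frac{1}{99} \approx -0.010101$)
$T{\left(M,R \right)} = \frac{-27 + M}{2 R}$
$c = - \frac{5693}{2178}$ ($c = -2 + \frac{\frac{1}{2} \cdot \frac{1}{11} \left(-27 - \frac{1}{99}\right)}{2} = -2 + \frac{\frac{1}{2} \cdot \frac{1}{11} \left(- \frac{2674}{99}\right)}{2} = -2 + \frac{1}{2} \left(- \frac{1337}{1089}\right) = -2 - \frac{1337}{2178} = - \frac{5693}{2178} \approx -2.6139$)
$c + y = - \frac{5693}{2178} + 172306 = \frac{375276775}{2178}$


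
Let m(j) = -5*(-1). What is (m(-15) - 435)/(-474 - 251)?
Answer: 86/145 ≈ 0.59310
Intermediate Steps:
m(j) = 5
(m(-15) - 435)/(-474 - 251) = (5 - 435)/(-474 - 251) = -430/(-725) = -430*(-1/725) = 86/145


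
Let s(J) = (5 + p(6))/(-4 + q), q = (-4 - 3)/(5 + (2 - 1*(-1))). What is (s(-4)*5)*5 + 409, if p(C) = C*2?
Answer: 12551/39 ≈ 321.82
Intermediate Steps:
p(C) = 2*C
q = -7/8 (q = -7/(5 + (2 + 1)) = -7/(5 + 3) = -7/8 ≈ -0.87500)
s(J) = -136/39 (s(J) = (5 + 2*6)/(-4 - 7/8) = (5 + 12)/(-39/8) = 17*(-8/39) = -136/39)
(s(-4)*5)*5 + 409 = -136/39*5*5 + 409 = -680/39*5 + 409 = -3400/39 + 409 = 12551/39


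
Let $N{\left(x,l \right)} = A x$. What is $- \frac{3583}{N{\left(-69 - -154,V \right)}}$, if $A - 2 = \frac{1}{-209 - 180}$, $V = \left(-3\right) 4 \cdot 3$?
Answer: $- \frac{1393787}{66045} \approx -21.104$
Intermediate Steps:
$V = -36$ ($V = \left(-12\right) 3 = -36$)
$A = \frac{777}{389}$ ($A = 2 + \frac{1}{-209 - 180} = 2 + \frac{1}{-389} = 2 - \frac{1}{389} = \frac{777}{389} \approx 1.9974$)
$N{\left(x,l \right)} = \frac{777 x}{389}$
$- \frac{3583}{N{\left(-69 - -154,V \right)}} = - \frac{3583}{\frac{777}{389} \left(-69 - -154\right)} = - \frac{3583}{\frac{777}{389} \left(-69 + 154\right)} = - \frac{3583}{\frac{777}{389} \cdot 85} = - \frac{3583}{\frac{66045}{389}} = \left(-3583\right) \frac{389}{66045} = - \frac{1393787}{66045}$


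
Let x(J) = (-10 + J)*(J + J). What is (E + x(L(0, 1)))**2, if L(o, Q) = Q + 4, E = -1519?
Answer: 2461761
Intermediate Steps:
L(o, Q) = 4 + Q
x(J) = 2*J*(-10 + J) (x(J) = (-10 + J)*(2*J) = 2*J*(-10 + J))
(E + x(L(0, 1)))**2 = (-1519 + 2*(4 + 1)*(-10 + (4 + 1)))**2 = (-1519 + 2*5*(-10 + 5))**2 = (-1519 + 2*5*(-5))**2 = (-1519 - 50)**2 = (-1569)**2 = 2461761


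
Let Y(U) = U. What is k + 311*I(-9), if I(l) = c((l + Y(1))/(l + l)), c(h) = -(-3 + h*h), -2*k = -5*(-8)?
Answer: 68977/81 ≈ 851.57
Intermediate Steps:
k = -20 (k = -(-5)*(-8)/2 = -½*40 = -20)
c(h) = 3 - h² (c(h) = -(-3 + h²) = 3 - h²)
I(l) = 3 - (1 + l)²/(4*l²) (I(l) = 3 - ((l + 1)/(l + l))² = 3 - ((1 + l)/((2*l)))² = 3 - ((1 + l)*(1/(2*l)))² = 3 - ((1 + l)/(2*l))² = 3 - (1 + l)²/(4*l²))
k + 311*I(-9) = -20 + 311*(3 - ¼*(1 - 9)²/(-9)²) = -20 + 311*(3 - ¼*1/81*(-8)²) = -20 + 311*(3 - ¼*1/81*64) = -20 + 311*(3 - 16/81) = -20 + 311*(227/81) = -20 + 70597/81 = 68977/81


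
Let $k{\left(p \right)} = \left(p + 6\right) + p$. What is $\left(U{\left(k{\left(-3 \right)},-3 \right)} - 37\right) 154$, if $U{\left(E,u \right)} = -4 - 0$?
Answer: $-6314$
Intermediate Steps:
$k{\left(p \right)} = 6 + 2 p$ ($k{\left(p \right)} = \left(6 + p\right) + p = 6 + 2 p$)
$U{\left(E,u \right)} = -4$ ($U{\left(E,u \right)} = -4 + 0 = -4$)
$\left(U{\left(k{\left(-3 \right)},-3 \right)} - 37\right) 154 = \left(-4 - 37\right) 154 = \left(-41\right) 154 = -6314$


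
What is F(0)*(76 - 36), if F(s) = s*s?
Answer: 0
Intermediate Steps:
F(s) = s**2
F(0)*(76 - 36) = 0**2*(76 - 36) = 0*40 = 0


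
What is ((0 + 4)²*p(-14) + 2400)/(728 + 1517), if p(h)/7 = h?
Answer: 832/2245 ≈ 0.37060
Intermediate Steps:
p(h) = 7*h
((0 + 4)²*p(-14) + 2400)/(728 + 1517) = ((0 + 4)²*(7*(-14)) + 2400)/(728 + 1517) = (4²*(-98) + 2400)/2245 = (16*(-98) + 2400)*(1/2245) = (-1568 + 2400)*(1/2245) = 832*(1/2245) = 832/2245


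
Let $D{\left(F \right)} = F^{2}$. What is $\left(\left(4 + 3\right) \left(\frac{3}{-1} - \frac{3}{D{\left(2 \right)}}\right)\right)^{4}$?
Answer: $\frac{121550625}{256} \approx 4.7481 \cdot 10^{5}$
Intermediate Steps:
$\left(\left(4 + 3\right) \left(\frac{3}{-1} - \frac{3}{D{\left(2 \right)}}\right)\right)^{4} = \left(\left(4 + 3\right) \left(\frac{3}{-1} - \frac{3}{2^{2}}\right)\right)^{4} = \left(7 \left(3 \left(-1\right) - \frac{3}{4}\right)\right)^{4} = \left(7 \left(-3 - \frac{3}{4}\right)\right)^{4} = \left(7 \left(- \frac{15}{4}\right)\right)^{4} = \left(- \frac{105}{4}\right)^{4} = \frac{121550625}{256}$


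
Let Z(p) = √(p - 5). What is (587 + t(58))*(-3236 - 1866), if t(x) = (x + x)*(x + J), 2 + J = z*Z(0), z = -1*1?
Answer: -36137466 + 591832*I*√5 ≈ -3.6137e+7 + 1.3234e+6*I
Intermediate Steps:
Z(p) = √(-5 + p)
z = -1
J = -2 - I*√5 (J = -2 - √(-5 + 0) = -2 - √(-5) = -2 - I*√5 ≈ -2.0 - 2.2361*I)
t(x) = 2*x*(-2 + x - I*√5) (t(x) = (x + x)*(x + (-2 - I*√5)) = (2*x)*(-2 + x - I*√5) = 2*x*(-2 + x - I*√5))
(587 + t(58))*(-3236 - 1866) = (587 + 2*58*(-2 + 58 - I*√5))*(-3236 - 1866) = (587 + 2*58*(56 - I*√5))*(-5102) = (587 + (6496 - 116*I*√5))*(-5102) = (7083 - 116*I*√5)*(-5102) = -36137466 + 591832*I*√5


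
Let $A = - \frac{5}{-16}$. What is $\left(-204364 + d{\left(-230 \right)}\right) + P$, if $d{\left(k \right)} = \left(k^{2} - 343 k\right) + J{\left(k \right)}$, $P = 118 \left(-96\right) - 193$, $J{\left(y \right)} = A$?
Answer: $- \frac{1345515}{16} \approx -84095.0$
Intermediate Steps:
$A = \frac{5}{16}$ ($A = \left(-5\right) \left(- \frac{1}{16}\right) = \frac{5}{16} \approx 0.3125$)
$J{\left(y \right)} = \frac{5}{16}$
$P = -11521$ ($P = -11328 - 193 = -11521$)
$d{\left(k \right)} = \frac{5}{16} + k^{2} - 343 k$ ($d{\left(k \right)} = \left(k^{2} - 343 k\right) + \frac{5}{16} = \frac{5}{16} + k^{2} - 343 k$)
$\left(-204364 + d{\left(-230 \right)}\right) + P = \left(-204364 + \left(\frac{5}{16} + \left(-230\right)^{2} - -78890\right)\right) - 11521 = \left(-204364 + \left(\frac{5}{16} + 52900 + 78890\right)\right) - 11521 = \left(-204364 + \frac{2108645}{16}\right) - 11521 = - \frac{1161179}{16} - 11521 = - \frac{1345515}{16}$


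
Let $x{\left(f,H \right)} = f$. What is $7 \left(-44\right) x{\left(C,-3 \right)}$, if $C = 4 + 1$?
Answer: $-1540$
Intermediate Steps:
$C = 5$
$7 \left(-44\right) x{\left(C,-3 \right)} = 7 \left(-44\right) 5 = \left(-308\right) 5 = -1540$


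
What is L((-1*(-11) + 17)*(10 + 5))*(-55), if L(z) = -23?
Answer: 1265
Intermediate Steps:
L((-1*(-11) + 17)*(10 + 5))*(-55) = -23*(-55) = 1265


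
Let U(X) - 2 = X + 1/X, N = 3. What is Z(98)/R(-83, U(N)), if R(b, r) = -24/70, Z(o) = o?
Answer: -1715/6 ≈ -285.83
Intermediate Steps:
U(X) = 2 + X + 1/X (U(X) = 2 + (X + 1/X) = 2 + X + 1/X)
R(b, r) = -12/35 (R(b, r) = -24*1/70 = -12/35)
Z(98)/R(-83, U(N)) = 98/(-12/35) = 98*(-35/12) = -1715/6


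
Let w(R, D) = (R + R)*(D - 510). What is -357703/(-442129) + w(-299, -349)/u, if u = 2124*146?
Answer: 169019420045/68552985708 ≈ 2.4655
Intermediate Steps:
u = 310104
w(R, D) = 2*R*(-510 + D) (w(R, D) = (2*R)*(-510 + D) = 2*R*(-510 + D))
-357703/(-442129) + w(-299, -349)/u = -357703/(-442129) + (2*(-299)*(-510 - 349))/310104 = -357703*(-1/442129) + (2*(-299)*(-859))*(1/310104) = 357703/442129 + 513682*(1/310104) = 357703/442129 + 256841/155052 = 169019420045/68552985708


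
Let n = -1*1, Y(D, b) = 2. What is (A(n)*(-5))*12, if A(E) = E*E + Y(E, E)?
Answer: -180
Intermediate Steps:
n = -1
A(E) = 2 + E² (A(E) = E*E + 2 = E² + 2 = 2 + E²)
(A(n)*(-5))*12 = ((2 + (-1)²)*(-5))*12 = ((2 + 1)*(-5))*12 = (3*(-5))*12 = -15*12 = -180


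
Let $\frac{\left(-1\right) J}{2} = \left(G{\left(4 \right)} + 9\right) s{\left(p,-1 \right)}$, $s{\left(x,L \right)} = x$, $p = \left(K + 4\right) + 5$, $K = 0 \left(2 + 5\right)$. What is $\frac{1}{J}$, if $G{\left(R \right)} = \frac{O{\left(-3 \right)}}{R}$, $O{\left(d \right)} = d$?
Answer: $- \frac{2}{297} \approx -0.006734$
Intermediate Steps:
$K = 0$ ($K = 0 \cdot 7 = 0$)
$p = 9$ ($p = \left(0 + 4\right) + 5 = 4 + 5 = 9$)
$G{\left(R \right)} = - \frac{3}{R}$
$J = - \frac{297}{2}$ ($J = - 2 \left(- \frac{3}{4} + 9\right) 9 = - 2 \cdot \frac{33}{4} \cdot 9 = \left(-2\right) \frac{297}{4} = - \frac{297}{2} \approx -148.5$)
$\frac{1}{J} = \frac{1}{- \frac{297}{2}} = - \frac{2}{297}$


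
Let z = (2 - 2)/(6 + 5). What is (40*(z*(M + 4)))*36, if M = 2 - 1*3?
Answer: 0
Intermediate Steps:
M = -1 (M = 2 - 3 = -1)
z = 0 (z = 0/11 = 0*(1/11) = 0)
(40*(z*(M + 4)))*36 = (40*(0*(-1 + 4)))*36 = (40*(0*3))*36 = (40*0)*36 = 0*36 = 0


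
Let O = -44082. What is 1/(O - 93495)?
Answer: -1/137577 ≈ -7.2687e-6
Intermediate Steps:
1/(O - 93495) = 1/(-44082 - 93495) = 1/(-137577) = -1/137577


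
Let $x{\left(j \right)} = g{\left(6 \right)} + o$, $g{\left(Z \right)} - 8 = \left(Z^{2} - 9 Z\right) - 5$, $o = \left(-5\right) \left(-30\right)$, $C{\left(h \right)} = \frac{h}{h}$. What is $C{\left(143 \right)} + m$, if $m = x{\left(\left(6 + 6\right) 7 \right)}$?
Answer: $136$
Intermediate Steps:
$C{\left(h \right)} = 1$
$o = 150$
$g{\left(Z \right)} = 3 + Z^{2} - 9 Z$ ($g{\left(Z \right)} = 8 - \left(5 - Z^{2} + 9 Z\right) = 3 + Z^{2} - 9 Z$)
$x{\left(j \right)} = 135$ ($x{\left(j \right)} = \left(3 + 6^{2} - 54\right) + 150 = \left(3 + 36 - 54\right) + 150 = -15 + 150 = 135$)
$m = 135$
$C{\left(143 \right)} + m = 1 + 135 = 136$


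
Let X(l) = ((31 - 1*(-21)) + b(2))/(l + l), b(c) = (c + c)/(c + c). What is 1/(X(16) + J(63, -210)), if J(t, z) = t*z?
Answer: -32/423307 ≈ -7.5595e-5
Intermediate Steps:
b(c) = 1 (b(c) = (2*c)/((2*c)) = (2*c)*(1/(2*c)) = 1)
X(l) = 53/(2*l) (X(l) = ((31 - 1*(-21)) + 1)/(l + l) = ((31 + 21) + 1)/((2*l)) = (52 + 1)*(1/(2*l)) = 53*(1/(2*l)) = 53/(2*l))
1/(X(16) + J(63, -210)) = 1/((53/2)/16 + 63*(-210)) = 1/((53/2)*(1/16) - 13230) = 1/(53/32 - 13230) = 1/(-423307/32) = -32/423307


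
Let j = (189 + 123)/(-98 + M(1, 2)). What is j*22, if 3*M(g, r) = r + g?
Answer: -6864/97 ≈ -70.763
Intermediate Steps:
M(g, r) = g/3 + r/3 (M(g, r) = (r + g)/3 = (g + r)/3 = g/3 + r/3)
j = -312/97 (j = (189 + 123)/(-98 + ((⅓)*1 + (⅓)*2)) = 312/(-98 + (⅓ + ⅔)) = 312/(-98 + 1) = 312/(-97) = 312*(-1/97) = -312/97 ≈ -3.2165)
j*22 = -312/97*22 = -6864/97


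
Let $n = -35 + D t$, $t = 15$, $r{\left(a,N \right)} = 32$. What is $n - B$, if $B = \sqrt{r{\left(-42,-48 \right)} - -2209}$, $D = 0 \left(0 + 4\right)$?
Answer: $-35 - 3 \sqrt{249} \approx -82.339$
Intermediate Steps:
$D = 0$ ($D = 0 \cdot 4 = 0$)
$n = -35$ ($n = -35 + 0 \cdot 15 = -35 + 0 = -35$)
$B = 3 \sqrt{249}$ ($B = \sqrt{32 - -2209} = \sqrt{32 + 2209} = \sqrt{2241} = 3 \sqrt{249} \approx 47.339$)
$n - B = -35 - 3 \sqrt{249}$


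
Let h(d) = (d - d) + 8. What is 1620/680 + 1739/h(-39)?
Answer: 29887/136 ≈ 219.76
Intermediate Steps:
h(d) = 8 (h(d) = 0 + 8 = 8)
1620/680 + 1739/h(-39) = 1620/680 + 1739/8 = 1620*(1/680) + 1739*(⅛) = 81/34 + 1739/8 = 29887/136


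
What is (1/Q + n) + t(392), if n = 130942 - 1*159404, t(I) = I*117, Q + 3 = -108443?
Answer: 1887177291/108446 ≈ 17402.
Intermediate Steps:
Q = -108446 (Q = -3 - 108443 = -108446)
t(I) = 117*I
n = -28462 (n = 130942 - 159404 = -28462)
(1/Q + n) + t(392) = (1/(-108446) - 28462) + 117*392 = (-1/108446 - 28462) + 45864 = -3086590053/108446 + 45864 = 1887177291/108446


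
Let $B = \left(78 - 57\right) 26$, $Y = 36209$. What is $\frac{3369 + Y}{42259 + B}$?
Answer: $\frac{5654}{6115} \approx 0.92461$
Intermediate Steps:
$B = 546$ ($B = 21 \cdot 26 = 546$)
$\frac{3369 + Y}{42259 + B} = \frac{3369 + 36209}{42259 + 546} = \frac{39578}{42805} = 39578 \cdot \frac{1}{42805} = \frac{5654}{6115}$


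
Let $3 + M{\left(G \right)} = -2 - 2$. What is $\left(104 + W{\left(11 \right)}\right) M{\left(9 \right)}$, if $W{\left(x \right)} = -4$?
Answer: $-700$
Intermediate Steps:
$M{\left(G \right)} = -7$ ($M{\left(G \right)} = -3 - 4 = -7$)
$\left(104 + W{\left(11 \right)}\right) M{\left(9 \right)} = \left(104 - 4\right) \left(-7\right) = 100 \left(-7\right) = -700$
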